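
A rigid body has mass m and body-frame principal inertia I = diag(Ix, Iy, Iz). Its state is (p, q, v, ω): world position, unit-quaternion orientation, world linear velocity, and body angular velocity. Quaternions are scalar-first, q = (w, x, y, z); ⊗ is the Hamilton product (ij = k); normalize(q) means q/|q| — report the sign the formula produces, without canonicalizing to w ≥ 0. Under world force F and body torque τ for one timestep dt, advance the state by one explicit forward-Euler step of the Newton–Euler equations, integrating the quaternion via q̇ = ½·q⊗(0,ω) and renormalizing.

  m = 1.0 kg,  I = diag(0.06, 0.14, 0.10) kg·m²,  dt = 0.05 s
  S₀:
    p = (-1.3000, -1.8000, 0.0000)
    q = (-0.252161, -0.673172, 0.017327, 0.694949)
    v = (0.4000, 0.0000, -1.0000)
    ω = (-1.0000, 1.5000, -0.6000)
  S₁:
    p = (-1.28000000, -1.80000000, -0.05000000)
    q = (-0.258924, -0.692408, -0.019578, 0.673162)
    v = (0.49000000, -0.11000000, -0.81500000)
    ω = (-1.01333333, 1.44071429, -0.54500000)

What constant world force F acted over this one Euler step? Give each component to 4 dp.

F = (1.8000, -2.2000, 3.7000)

Δv = v₁−v₀ = (0.09000000, -0.11000000, 0.18500000)
m·(v₁−v₀)/dt = (1.8000, -2.2000, 3.7000)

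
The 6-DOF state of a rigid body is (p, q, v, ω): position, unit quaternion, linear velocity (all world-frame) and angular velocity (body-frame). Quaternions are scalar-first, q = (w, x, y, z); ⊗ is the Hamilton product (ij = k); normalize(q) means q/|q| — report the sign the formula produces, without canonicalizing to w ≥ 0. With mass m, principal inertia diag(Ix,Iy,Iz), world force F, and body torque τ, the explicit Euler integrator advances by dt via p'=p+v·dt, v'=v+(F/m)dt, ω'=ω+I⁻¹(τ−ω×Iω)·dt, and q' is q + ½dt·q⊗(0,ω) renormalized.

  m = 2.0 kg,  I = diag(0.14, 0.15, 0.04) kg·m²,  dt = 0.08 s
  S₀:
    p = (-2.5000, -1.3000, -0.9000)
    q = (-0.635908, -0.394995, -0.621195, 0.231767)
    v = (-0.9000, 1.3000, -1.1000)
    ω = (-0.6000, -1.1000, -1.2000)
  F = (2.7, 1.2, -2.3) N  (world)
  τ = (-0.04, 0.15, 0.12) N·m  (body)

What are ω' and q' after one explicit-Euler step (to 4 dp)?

ω' = (-0.5399, -1.0584, -0.9732)
q' = (-0.6600, -0.3389, -0.6163, 0.2641)

precession coupling ω×(Iω) = (-0.1452, 0.0720, 0.0066)
(τ − ω×Iω)/I = (0.7514, 0.5200, 2.8350)
new body rate ω' = (-0.5399, -1.0584, -0.9732)
Hamilton product q⊗(0,ω) = (-0.6421911, 1.3819225, 0.0864446, 0.8248671)
q + ½dt·q⊗(0,ω), renormalized = (-0.6600, -0.3389, -0.6163, 0.2641)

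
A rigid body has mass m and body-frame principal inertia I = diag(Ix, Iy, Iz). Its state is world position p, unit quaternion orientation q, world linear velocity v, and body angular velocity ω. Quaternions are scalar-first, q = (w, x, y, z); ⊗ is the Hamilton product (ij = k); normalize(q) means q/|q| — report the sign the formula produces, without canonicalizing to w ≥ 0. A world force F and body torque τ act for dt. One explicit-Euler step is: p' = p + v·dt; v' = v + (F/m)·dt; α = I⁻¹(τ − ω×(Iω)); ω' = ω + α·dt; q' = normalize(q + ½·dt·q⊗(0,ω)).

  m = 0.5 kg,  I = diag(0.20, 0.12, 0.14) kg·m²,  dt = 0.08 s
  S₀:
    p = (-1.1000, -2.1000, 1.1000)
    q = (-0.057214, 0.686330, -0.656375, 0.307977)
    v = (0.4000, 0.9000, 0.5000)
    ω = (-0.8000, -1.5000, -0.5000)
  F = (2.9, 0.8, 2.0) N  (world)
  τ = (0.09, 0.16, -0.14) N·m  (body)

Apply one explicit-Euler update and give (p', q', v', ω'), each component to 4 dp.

p' = (-1.0680, -2.0280, 1.1400)
q' = (-0.0683, 0.7180, -0.6474, 0.2463)
v' = (0.8640, 1.0280, 0.8200)
ω' = (-0.7700, -1.4093, -0.5251)

p' = p + v·dt = (-1.0680, -2.0280, 1.1400)
new velocity v' = (0.8640, 1.0280, 0.8200)
precession coupling ω×(Iω) = (0.0150, 0.0240, -0.0960)
(τ − ω×Iω)/I = (0.3750, 1.1333, -0.3143)
ω' = ω + α·dt = (-0.7700, -1.4093, -0.5251)
q⊗(0,ω) = (-0.2815100, 0.8359242, 0.1826044, -1.5259880)
updated quaternion q' = (-0.0683, 0.7180, -0.6474, 0.2463)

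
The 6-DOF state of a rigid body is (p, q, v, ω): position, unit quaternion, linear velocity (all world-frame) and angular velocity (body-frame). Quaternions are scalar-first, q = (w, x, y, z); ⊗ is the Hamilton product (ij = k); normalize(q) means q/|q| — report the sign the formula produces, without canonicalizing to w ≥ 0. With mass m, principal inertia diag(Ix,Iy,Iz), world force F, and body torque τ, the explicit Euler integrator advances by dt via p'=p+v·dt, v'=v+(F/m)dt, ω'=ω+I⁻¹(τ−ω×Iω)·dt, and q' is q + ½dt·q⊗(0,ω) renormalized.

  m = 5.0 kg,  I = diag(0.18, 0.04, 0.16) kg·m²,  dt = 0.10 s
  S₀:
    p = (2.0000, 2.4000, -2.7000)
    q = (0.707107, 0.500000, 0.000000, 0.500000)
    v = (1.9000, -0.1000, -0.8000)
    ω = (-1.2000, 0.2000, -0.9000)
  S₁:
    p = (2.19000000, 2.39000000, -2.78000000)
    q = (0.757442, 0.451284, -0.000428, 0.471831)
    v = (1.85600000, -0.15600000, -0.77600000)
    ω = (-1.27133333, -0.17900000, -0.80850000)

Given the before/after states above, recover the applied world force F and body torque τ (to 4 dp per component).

velocity change Δv = (-0.04400000, -0.05600000, 0.02400000)
F = m·Δv/dt = (-2.2000, -2.8000, 1.2000)
Δω = ω₁−ω₀ = (-0.07133333, -0.37900000, 0.09150000)
gyro term ω₀×Iω₀ = (-0.0216, 0.0216, 0.0336)
τ = I·(Δω/dt) + ω₀×(Iω₀) = (-0.1500, -0.1300, 0.1800)

F = (-2.2000, -2.8000, 1.2000)
τ = (-0.1500, -0.1300, 0.1800)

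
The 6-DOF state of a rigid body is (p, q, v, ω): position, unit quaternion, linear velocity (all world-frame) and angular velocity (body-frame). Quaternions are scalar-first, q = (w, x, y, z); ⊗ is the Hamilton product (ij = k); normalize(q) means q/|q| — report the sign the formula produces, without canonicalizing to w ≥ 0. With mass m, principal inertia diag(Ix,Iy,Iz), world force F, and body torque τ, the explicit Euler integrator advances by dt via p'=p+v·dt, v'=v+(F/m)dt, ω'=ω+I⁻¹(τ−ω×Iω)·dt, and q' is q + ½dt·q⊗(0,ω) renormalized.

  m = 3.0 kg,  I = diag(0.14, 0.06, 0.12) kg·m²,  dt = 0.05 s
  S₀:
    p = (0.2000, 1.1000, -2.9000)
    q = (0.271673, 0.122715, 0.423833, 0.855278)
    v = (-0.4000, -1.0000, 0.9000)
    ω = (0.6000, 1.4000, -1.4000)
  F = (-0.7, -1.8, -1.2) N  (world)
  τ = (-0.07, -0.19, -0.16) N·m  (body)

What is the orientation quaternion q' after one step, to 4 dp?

Hamilton product q⊗(0,ω) = (0.5303940, -1.6277516, 1.0653100, -0.4628410)
q' = normalize(q + ½dt·q⊗(0,ω)) = (0.2846, 0.0819, 0.4499, 0.8426)

q' = (0.2846, 0.0819, 0.4499, 0.8426)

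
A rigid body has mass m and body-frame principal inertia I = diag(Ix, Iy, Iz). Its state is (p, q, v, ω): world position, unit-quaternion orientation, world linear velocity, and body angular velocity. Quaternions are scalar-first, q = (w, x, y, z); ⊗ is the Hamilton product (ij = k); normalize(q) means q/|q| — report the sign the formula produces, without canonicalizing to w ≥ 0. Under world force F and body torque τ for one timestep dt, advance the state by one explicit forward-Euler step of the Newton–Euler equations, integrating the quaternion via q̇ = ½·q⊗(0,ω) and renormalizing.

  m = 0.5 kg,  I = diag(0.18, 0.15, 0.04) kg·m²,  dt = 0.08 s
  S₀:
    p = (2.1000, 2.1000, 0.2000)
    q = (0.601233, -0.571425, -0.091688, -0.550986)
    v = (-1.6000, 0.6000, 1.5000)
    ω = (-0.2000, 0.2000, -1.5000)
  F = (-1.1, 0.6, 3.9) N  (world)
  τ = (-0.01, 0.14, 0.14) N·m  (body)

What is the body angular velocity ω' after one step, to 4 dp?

ω' = (-0.2191, 0.2523, -1.2224)

(τ − ω×Iω)/I = (-0.2389, 0.6533, 3.4700)
ω' = ω + α·dt = (-0.2191, 0.2523, -1.2224)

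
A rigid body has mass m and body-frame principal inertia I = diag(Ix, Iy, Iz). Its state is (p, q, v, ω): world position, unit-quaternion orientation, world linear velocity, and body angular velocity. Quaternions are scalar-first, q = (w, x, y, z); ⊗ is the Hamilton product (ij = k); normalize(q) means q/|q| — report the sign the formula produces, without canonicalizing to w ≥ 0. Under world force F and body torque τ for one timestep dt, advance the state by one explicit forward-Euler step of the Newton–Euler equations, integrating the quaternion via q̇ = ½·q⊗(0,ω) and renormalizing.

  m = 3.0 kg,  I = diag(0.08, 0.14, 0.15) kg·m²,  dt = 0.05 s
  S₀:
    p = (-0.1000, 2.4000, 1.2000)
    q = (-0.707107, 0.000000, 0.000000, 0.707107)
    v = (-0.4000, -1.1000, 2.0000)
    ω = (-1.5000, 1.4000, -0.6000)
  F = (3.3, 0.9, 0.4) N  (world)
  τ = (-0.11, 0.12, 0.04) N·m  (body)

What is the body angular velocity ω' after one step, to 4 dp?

ω' = (-1.5635, 1.4654, -0.5447)

(τ − ω×Iω)/I = (-1.2700, 1.3071, 1.1067)
new body rate ω' = (-1.5635, 1.4654, -0.5447)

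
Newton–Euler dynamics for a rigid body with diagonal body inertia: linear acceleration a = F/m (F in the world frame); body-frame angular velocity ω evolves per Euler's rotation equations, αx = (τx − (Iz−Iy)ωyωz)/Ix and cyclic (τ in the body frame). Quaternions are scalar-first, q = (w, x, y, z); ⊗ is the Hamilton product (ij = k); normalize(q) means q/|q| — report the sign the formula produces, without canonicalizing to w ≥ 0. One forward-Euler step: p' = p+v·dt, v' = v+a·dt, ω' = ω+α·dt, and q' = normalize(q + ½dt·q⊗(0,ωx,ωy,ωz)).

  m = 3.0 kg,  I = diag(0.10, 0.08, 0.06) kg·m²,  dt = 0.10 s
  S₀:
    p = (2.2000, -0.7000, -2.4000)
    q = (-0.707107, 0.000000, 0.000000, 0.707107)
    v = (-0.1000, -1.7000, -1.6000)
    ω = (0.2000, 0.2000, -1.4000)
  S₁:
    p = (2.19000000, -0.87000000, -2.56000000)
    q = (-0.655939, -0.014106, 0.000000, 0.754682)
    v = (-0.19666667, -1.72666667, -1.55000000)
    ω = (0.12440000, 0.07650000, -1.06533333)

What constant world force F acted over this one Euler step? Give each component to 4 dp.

Δv = v₁−v₀ = (-0.09666667, -0.02666667, 0.05000000)
m·(v₁−v₀)/dt = (-2.9000, -0.8000, 1.5000)

F = (-2.9000, -0.8000, 1.5000)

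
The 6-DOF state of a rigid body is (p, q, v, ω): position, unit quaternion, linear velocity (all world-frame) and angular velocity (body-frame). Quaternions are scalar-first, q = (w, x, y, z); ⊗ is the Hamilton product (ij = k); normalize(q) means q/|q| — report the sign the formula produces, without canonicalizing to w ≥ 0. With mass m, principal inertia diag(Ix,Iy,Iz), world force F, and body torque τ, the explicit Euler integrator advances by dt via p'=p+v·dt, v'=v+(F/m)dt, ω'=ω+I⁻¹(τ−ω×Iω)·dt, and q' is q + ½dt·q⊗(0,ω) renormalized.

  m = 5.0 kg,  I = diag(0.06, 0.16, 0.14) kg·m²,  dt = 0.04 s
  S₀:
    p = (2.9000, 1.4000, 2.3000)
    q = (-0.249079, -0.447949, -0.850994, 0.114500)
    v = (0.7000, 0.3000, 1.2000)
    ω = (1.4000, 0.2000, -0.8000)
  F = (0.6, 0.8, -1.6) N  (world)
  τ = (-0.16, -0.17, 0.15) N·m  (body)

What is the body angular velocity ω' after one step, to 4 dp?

(τ − ω×Iω)/I = (-2.7200, -1.6225, 0.8714)
ω' = ω + α·dt = (1.2912, 0.1351, -0.7651)

ω' = (1.2912, 0.1351, -0.7651)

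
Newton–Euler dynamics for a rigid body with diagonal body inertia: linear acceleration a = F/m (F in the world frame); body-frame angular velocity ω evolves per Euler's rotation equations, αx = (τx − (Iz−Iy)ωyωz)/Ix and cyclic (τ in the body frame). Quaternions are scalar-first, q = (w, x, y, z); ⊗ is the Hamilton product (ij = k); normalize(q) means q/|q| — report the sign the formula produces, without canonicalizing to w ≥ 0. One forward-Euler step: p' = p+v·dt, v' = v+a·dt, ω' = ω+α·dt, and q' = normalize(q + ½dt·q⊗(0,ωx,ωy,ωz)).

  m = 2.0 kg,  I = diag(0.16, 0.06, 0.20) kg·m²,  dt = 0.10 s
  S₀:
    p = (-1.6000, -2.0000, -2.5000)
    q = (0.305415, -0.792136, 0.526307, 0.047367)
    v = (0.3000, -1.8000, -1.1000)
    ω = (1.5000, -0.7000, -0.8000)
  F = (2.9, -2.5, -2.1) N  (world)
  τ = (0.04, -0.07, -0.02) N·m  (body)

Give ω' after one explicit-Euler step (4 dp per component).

precession coupling ω×(Iω) = (0.0784, 0.0480, 0.1050)
(τ − ω×Iω)/I = (-0.2400, -1.9667, -0.6250)
ω' = ω + α·dt = (1.4760, -0.8967, -0.8625)

ω' = (1.4760, -0.8967, -0.8625)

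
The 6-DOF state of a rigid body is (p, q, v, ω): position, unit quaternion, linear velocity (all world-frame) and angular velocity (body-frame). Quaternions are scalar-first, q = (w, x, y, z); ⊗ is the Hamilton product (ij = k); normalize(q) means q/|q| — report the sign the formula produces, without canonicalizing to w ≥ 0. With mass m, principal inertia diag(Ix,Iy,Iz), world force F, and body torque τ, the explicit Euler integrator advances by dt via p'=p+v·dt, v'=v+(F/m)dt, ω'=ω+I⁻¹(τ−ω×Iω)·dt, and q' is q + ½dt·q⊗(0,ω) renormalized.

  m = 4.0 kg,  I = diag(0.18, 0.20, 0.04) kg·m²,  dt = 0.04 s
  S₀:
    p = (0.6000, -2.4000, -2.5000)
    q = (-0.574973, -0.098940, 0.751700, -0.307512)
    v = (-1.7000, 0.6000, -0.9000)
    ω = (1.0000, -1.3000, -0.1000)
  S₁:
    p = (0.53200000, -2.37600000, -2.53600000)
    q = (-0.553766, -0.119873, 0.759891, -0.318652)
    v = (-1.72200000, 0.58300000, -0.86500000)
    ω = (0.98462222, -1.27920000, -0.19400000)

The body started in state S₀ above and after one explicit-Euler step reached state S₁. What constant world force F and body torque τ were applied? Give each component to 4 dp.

F = (-2.2000, -1.7000, 3.5000)
τ = (-0.0900, 0.0900, -0.1200)

Δv = v₁−v₀ = (-0.02200000, -0.01700000, 0.03500000)
F = m·Δv/dt = (-2.2000, -1.7000, 3.5000)
rate change Δω = (-0.01537778, 0.02080000, -0.09400000)
ω₀×(Iω₀) = (-0.0208, -0.0140, -0.0260)
τ = I·(Δω/dt) + ω₀×(Iω₀) = (-0.0900, 0.0900, -0.1200)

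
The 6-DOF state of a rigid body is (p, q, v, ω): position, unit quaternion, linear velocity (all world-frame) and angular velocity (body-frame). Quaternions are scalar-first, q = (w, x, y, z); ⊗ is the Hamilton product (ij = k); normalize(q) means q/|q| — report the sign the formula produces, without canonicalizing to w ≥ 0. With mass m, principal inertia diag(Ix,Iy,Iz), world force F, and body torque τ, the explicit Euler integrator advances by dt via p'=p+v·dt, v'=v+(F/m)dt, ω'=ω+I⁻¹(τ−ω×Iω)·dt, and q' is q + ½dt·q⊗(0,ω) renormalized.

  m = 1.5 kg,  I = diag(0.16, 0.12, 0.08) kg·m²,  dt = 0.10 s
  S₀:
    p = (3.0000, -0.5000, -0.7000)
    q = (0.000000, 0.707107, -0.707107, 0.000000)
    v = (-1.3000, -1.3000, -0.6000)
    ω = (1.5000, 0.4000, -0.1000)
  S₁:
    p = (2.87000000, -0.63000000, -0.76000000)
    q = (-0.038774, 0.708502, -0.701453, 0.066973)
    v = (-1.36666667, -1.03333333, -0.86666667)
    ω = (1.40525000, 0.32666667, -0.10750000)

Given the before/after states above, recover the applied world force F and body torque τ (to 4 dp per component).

velocity change Δv = (-0.06666667, 0.26666667, -0.26666667)
applied force F = (-1.0000, 4.0000, -4.0000)
rate change Δω = (-0.09475000, -0.07333333, -0.00750000)
precession coupling = (0.0016, -0.0120, -0.0240)
τ = I·(Δω/dt) + ω₀×(Iω₀) = (-0.1500, -0.1000, -0.0300)

F = (-1.0000, 4.0000, -4.0000)
τ = (-0.1500, -0.1000, -0.0300)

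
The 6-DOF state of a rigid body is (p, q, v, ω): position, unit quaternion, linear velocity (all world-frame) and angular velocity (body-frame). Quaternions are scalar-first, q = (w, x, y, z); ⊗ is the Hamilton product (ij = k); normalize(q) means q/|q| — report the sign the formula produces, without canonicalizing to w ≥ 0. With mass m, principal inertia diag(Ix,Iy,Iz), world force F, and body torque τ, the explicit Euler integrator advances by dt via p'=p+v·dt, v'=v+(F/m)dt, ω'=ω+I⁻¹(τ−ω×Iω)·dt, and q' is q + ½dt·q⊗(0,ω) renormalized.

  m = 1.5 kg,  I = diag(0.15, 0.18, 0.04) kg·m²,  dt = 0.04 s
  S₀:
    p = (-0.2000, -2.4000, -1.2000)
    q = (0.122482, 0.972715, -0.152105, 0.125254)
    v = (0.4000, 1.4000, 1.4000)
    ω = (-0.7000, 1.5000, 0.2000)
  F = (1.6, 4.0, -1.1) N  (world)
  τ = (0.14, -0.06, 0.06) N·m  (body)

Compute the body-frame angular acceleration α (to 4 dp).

gyro term ω×Iω = (-0.0420, -0.0154, -0.0315)
angular accel α = (1.2133, -0.2478, 2.2875)

α = (1.2133, -0.2478, 2.2875)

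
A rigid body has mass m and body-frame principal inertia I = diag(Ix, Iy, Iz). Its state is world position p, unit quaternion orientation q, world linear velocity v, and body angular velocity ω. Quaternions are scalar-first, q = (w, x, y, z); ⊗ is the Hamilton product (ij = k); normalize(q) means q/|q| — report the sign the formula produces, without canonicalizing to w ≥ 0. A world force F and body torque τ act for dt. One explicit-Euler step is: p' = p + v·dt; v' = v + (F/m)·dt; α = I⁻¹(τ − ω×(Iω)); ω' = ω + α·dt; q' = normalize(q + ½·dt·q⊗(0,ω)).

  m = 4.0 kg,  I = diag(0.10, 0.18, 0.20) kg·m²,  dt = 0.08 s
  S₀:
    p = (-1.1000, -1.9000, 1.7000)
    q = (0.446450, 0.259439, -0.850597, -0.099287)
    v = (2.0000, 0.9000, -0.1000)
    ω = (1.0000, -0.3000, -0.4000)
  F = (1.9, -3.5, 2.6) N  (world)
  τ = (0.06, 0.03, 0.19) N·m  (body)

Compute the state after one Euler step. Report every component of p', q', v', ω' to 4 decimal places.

a = F/m = (0.4750, -0.8750, 0.6500)
p' = p + v·dt = (-0.9400, -1.8280, 1.6920)
v' = v + a·dt = (2.0380, 0.8300, -0.0480)
(τ − ω×Iω)/I = (0.5760, -0.0556, 1.0700)
new body rate ω' = (1.0461, -0.3044, -0.3144)
2q̇ = q⊗(0,ω) = (-0.5543329, 0.7569027, -0.1294464, 0.5941853)
q + ½dt·q⊗(0,ω), renormalized = (0.4239, 0.2894, -0.8549, -0.0754)

p' = (-0.9400, -1.8280, 1.6920)
q' = (0.4239, 0.2894, -0.8549, -0.0754)
v' = (2.0380, 0.8300, -0.0480)
ω' = (1.0461, -0.3044, -0.3144)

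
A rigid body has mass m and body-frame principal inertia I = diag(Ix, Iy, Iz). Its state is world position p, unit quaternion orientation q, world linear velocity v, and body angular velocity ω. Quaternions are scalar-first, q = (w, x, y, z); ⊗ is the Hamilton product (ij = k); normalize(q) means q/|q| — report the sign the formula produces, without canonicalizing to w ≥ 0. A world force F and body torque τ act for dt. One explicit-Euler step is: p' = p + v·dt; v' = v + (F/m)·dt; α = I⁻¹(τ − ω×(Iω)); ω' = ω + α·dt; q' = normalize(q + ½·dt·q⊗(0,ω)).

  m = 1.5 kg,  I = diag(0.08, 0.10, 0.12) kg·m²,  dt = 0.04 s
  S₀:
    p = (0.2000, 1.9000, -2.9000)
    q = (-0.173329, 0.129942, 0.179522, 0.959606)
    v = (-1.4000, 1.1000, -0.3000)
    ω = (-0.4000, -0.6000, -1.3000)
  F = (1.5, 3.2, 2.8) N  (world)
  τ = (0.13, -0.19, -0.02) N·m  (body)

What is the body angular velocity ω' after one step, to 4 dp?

ω' = (-0.3428, -0.6677, -1.3083)

precession coupling ω×(Iω) = (0.0156, -0.0208, 0.0048)
α = I⁻¹(τ − ω×Iω) = (1.4300, -1.6920, -0.2067)
ω' = ω + α·dt = (-0.3428, -0.6677, -1.3083)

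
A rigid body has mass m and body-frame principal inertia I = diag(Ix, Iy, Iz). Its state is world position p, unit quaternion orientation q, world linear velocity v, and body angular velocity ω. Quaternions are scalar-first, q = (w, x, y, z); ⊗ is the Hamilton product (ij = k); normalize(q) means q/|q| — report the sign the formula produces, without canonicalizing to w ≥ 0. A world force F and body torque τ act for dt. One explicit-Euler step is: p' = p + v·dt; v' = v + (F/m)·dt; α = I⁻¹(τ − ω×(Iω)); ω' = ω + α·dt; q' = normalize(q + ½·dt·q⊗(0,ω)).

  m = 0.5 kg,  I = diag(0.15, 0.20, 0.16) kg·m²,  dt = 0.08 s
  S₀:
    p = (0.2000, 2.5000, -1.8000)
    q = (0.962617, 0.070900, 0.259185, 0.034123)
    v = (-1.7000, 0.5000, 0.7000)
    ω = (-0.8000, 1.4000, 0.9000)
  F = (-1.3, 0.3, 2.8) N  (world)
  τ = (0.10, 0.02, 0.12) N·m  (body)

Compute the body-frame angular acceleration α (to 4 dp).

α = (1.0027, 0.0640, 1.1000)

gyro term ω×Iω = (-0.0504, 0.0072, -0.0560)
angular accel α = (1.0027, 0.0640, 1.1000)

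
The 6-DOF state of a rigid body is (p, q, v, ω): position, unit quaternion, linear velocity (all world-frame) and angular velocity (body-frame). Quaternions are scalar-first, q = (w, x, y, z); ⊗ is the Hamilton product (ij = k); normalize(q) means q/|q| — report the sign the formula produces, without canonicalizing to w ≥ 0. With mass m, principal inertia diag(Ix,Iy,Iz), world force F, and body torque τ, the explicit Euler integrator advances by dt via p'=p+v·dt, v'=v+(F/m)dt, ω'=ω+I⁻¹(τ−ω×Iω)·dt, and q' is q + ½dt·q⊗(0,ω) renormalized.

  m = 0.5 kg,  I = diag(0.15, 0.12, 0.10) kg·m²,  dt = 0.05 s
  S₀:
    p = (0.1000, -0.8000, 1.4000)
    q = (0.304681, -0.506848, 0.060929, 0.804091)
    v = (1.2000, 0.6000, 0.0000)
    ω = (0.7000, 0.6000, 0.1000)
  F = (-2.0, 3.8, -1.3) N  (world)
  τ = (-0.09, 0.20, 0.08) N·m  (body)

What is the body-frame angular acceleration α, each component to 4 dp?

α = (-0.5920, 1.6375, 0.9260)

ω×(Iω) gyroscopic = (-0.0012, 0.0035, -0.0126)
(τ − ω×Iω)/I = (-0.5920, 1.6375, 0.9260)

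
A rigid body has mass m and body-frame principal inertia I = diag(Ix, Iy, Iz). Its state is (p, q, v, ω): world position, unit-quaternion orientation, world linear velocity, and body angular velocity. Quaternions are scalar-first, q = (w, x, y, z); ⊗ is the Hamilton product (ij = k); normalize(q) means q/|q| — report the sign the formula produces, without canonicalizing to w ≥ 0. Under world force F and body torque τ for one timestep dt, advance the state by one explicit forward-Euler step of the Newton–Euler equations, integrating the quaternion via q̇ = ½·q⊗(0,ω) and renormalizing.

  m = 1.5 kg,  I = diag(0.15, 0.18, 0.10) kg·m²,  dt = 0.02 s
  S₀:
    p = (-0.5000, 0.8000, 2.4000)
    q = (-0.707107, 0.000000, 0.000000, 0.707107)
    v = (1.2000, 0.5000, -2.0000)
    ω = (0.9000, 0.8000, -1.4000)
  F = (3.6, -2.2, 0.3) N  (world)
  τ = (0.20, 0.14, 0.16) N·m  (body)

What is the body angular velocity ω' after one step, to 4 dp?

gyro term ω×Iω = (0.0896, -0.0630, 0.0216)
angular accel α = (0.7360, 1.1278, 1.3840)
ω' = ω + α·dt = (0.9147, 0.8226, -1.3723)

ω' = (0.9147, 0.8226, -1.3723)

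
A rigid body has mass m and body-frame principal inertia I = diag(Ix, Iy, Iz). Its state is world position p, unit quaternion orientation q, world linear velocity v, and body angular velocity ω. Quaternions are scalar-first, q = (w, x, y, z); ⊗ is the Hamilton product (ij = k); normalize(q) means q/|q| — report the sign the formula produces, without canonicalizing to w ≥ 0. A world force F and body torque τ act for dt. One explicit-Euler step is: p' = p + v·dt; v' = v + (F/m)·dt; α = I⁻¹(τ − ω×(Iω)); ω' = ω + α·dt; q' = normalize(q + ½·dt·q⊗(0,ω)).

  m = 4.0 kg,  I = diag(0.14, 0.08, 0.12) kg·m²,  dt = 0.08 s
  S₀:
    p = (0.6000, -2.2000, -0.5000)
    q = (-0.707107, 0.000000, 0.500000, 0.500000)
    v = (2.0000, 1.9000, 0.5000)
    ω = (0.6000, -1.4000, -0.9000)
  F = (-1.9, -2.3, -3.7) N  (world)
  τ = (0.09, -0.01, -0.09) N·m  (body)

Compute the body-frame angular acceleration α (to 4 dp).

ω×(Iω) gyroscopic = (0.0504, -0.0108, 0.0504)
(τ − ω×Iω)/I = (0.2829, 0.0100, -1.1700)

α = (0.2829, 0.0100, -1.1700)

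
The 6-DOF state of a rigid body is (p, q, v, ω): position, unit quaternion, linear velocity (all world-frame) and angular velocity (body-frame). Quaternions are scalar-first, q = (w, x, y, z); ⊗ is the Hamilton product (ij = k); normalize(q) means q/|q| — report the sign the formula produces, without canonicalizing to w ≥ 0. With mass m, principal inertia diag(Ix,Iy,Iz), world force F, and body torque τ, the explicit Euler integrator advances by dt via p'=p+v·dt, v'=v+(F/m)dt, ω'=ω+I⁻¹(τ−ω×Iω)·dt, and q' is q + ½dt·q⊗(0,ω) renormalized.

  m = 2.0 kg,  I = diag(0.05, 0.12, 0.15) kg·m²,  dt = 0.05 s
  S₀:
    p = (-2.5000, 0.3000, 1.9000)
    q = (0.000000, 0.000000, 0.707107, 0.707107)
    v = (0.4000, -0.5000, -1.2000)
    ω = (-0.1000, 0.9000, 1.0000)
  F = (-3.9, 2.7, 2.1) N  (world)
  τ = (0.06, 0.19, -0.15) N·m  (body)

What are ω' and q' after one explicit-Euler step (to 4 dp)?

gyro term ω×Iω = (0.0270, 0.0100, -0.0063)
(τ − ω×Iω)/I = (0.6600, 1.5000, -0.9580)
new body rate ω' = (-0.0670, 0.9750, 0.9521)
q⊗(0,ω) = (-1.3435033, 0.0707107, -0.0707107, 0.0707107)
q' = normalize(q + ½dt·q⊗(0,ω)) = (-0.0336, 0.0018, 0.7049, 0.7085)

ω' = (-0.0670, 0.9750, 0.9521)
q' = (-0.0336, 0.0018, 0.7049, 0.7085)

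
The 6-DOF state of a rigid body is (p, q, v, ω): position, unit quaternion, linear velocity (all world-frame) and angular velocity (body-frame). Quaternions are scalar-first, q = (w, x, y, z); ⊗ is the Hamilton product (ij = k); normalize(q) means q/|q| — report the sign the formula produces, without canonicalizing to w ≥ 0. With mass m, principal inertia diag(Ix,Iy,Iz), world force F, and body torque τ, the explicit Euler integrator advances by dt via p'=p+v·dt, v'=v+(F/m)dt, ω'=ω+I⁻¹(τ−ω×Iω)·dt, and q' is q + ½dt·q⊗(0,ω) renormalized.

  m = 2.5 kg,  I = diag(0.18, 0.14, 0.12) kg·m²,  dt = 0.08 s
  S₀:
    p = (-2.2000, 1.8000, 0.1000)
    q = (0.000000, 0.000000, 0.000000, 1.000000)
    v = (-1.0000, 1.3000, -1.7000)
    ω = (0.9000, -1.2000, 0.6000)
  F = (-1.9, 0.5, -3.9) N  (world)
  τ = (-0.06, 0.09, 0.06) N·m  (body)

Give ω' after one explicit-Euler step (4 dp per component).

ω' = (0.8669, -1.1671, 0.6112)

α = I⁻¹(τ − ω×Iω) = (-0.4133, 0.4114, 0.1400)
ω + α·dt = (0.8669, -1.1671, 0.6112)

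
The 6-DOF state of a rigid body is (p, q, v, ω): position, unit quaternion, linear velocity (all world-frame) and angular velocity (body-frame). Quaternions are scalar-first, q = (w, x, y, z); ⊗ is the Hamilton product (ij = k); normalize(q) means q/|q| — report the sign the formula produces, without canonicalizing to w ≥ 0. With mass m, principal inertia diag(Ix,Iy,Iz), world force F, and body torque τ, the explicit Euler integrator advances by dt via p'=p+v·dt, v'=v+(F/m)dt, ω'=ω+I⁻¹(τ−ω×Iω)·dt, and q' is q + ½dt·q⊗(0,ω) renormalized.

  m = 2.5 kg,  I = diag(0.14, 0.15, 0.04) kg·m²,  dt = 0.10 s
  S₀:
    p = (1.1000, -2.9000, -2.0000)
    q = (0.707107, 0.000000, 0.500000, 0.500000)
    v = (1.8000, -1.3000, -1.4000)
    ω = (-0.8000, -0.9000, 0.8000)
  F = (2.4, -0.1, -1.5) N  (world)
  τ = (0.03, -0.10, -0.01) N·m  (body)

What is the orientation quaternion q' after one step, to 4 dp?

q⊗(0,ω) = (0.0500000, 0.2843144, -1.0363963, 0.9656856)
updated quaternion q' = (0.7078, 0.0142, 0.4470, 0.5469)

q' = (0.7078, 0.0142, 0.4470, 0.5469)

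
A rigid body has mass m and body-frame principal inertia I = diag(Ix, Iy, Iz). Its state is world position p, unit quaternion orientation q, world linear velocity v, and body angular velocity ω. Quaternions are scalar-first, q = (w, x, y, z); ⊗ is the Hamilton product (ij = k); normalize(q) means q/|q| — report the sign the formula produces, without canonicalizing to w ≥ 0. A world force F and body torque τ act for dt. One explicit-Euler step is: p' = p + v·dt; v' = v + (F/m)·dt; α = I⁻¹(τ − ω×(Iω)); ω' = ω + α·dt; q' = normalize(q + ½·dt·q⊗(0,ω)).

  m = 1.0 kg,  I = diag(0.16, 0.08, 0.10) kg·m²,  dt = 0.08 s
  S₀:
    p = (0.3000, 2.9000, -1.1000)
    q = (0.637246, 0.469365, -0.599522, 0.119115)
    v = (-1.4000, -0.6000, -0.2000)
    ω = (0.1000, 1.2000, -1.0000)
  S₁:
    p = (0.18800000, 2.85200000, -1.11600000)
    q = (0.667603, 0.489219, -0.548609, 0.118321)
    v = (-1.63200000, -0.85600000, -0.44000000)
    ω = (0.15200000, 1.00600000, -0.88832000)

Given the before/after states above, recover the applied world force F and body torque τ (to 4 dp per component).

F = (-2.9000, -3.2000, -3.0000)
τ = (0.0800, -0.2000, 0.1300)

v₁ − v₀ = (-0.23200000, -0.25600000, -0.24000000)
F = m·Δv/dt = (-2.9000, -3.2000, -3.0000)
Δω = ω₁−ω₀ = (0.05200000, -0.19400000, 0.11168000)
I·α + gyro = (0.0800, -0.2000, 0.1300)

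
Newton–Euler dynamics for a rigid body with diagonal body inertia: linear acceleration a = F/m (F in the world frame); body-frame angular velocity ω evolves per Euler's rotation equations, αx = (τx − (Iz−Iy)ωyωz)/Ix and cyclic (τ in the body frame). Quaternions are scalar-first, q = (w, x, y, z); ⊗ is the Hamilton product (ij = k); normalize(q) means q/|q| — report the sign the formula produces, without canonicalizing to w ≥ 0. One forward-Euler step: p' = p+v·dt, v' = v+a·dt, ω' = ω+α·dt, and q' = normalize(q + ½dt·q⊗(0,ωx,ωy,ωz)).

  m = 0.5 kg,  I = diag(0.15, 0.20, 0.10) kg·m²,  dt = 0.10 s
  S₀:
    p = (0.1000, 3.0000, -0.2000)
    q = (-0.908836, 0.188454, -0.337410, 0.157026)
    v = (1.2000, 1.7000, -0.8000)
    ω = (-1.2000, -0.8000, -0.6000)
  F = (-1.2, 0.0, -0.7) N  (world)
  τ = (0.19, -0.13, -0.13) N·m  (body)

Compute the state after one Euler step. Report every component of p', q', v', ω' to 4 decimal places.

ω×(Iω) gyroscopic = (-0.0480, 0.0360, 0.0480)
angular accel α = (1.5867, -0.8300, -1.7800)
ω' = ω + α·dt = (-1.0413, -0.8830, -0.7780)
q⊗(0,ω) = (0.0504324, 1.4186700, 0.6517100, -0.0103536)
q + ½dt·q⊗(0,ω), renormalized = (-0.9036, 0.2586, -0.3039, 0.1560)
p' = p + v·dt = (0.2200, 3.1700, -0.2800)
v + (F/m)dt = (0.9600, 1.7000, -0.9400)

p' = (0.2200, 3.1700, -0.2800)
q' = (-0.9036, 0.2586, -0.3039, 0.1560)
v' = (0.9600, 1.7000, -0.9400)
ω' = (-1.0413, -0.8830, -0.7780)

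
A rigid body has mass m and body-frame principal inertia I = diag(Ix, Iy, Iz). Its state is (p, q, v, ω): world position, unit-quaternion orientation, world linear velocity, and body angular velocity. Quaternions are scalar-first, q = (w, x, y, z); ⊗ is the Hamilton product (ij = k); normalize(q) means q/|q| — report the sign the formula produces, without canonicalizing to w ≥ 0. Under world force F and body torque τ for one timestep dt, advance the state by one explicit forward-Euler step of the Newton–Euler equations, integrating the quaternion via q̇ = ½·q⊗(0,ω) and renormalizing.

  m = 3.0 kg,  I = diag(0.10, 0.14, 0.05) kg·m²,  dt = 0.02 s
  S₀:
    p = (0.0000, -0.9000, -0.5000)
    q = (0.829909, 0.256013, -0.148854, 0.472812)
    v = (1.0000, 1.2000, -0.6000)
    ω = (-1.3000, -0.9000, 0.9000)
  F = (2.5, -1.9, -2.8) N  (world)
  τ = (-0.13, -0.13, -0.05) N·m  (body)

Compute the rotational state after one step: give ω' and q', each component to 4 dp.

precession coupling ω×(Iω) = (0.0729, -0.0585, 0.0468)
angular accel α = (-2.0290, -0.5107, -1.9360)
ω + α·dt = (-1.3406, -0.9102, 0.8613)
q⊗(0,ω) = (-0.2266825, -0.7873195, -1.5919854, 0.3229962)
q' = normalize(q + ½dt·q⊗(0,ω)) = (0.8275, 0.2481, -0.1647, 0.4760)

ω' = (-1.3406, -0.9102, 0.8613)
q' = (0.8275, 0.2481, -0.1647, 0.4760)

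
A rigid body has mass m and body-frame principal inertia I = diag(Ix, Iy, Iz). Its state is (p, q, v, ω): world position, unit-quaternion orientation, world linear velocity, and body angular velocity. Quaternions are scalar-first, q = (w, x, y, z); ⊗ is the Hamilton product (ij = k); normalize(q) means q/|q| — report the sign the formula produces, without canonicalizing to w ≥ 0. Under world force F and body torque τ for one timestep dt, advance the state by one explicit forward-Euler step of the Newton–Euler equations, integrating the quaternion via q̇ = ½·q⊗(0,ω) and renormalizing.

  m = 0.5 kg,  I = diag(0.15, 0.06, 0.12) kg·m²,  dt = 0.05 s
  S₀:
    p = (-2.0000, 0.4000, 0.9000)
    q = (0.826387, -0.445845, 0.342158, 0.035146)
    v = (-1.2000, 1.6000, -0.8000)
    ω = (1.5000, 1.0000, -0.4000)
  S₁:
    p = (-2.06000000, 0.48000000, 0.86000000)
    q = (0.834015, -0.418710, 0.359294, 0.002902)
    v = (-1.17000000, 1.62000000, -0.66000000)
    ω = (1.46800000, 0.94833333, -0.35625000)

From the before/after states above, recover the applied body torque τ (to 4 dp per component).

τ = (-0.1200, -0.0800, -0.0300)

Δω = ω₁−ω₀ = (-0.03200000, -0.05166667, 0.04375000)
ω₀×(Iω₀) = (-0.0240, -0.0180, -0.1350)
τ = I·(Δω/dt) + ω₀×(Iω₀) = (-0.1200, -0.0800, -0.0300)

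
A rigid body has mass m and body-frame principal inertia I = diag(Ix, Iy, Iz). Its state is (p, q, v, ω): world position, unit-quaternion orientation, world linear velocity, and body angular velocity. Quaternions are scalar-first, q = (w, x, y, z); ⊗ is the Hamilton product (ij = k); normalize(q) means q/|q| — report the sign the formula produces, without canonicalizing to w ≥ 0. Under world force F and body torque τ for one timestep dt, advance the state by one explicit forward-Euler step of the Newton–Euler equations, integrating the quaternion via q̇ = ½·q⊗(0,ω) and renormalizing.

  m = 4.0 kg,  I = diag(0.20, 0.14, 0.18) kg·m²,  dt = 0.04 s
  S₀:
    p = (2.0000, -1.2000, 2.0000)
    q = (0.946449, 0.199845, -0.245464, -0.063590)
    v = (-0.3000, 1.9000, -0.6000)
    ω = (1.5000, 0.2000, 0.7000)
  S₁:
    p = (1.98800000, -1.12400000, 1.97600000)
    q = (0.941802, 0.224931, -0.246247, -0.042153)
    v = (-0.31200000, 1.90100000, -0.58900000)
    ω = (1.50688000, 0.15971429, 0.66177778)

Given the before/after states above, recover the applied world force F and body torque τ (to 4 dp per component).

F = (-1.2000, 0.1000, 1.1000)
τ = (0.0400, -0.1200, -0.1900)

ω₁ − ω₀ = (0.00688000, -0.04028571, -0.03822222)
precession coupling = (0.0056, 0.0210, -0.0180)
τ = I·(Δω/dt) + ω₀×(Iω₀) = (0.0400, -0.1200, -0.1900)
velocity change Δv = (-0.01200000, 0.00100000, 0.01100000)
applied force F = (-1.2000, 0.1000, 1.1000)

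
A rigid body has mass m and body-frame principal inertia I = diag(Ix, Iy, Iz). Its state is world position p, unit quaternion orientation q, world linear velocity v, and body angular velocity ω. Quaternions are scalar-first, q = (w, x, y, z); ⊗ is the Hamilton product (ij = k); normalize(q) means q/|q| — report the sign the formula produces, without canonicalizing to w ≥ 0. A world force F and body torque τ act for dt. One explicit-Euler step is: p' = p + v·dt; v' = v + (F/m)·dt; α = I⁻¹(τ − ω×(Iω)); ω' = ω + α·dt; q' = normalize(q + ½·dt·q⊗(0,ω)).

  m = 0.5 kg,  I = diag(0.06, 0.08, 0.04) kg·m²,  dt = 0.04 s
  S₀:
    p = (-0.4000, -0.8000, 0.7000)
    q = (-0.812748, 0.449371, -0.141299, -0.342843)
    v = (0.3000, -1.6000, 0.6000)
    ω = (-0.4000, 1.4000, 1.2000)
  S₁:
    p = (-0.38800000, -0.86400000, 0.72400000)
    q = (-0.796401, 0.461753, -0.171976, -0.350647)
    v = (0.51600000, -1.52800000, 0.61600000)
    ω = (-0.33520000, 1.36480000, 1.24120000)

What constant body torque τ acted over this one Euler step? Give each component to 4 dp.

ω₁ − ω₀ = (0.06480000, -0.03520000, 0.04120000)
I·α + gyro = (0.0300, -0.0800, 0.0300)

τ = (0.0300, -0.0800, 0.0300)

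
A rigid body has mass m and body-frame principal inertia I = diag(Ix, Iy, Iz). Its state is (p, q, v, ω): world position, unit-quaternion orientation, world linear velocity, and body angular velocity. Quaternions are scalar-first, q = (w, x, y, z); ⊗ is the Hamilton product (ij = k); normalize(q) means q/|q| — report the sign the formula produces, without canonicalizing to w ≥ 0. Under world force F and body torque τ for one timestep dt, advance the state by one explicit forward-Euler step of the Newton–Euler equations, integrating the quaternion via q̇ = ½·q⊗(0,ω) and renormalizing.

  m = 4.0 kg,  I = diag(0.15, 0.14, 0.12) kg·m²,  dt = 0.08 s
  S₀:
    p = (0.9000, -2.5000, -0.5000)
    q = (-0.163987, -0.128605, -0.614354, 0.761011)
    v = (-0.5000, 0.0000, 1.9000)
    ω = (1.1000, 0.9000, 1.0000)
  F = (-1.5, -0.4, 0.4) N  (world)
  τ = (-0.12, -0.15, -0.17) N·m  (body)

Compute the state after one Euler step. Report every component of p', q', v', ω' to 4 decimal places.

linear accel F/m = (-0.3750, -0.1000, 0.1000)
new position p' = (0.8600, -2.5000, -0.3480)
new velocity v' = (-0.5300, -0.0080, 1.9080)
precession coupling ω×(Iω) = (-0.0180, 0.0330, -0.0099)
(τ − ω×Iω)/I = (-0.6800, -1.3071, -1.3342)
ω + α·dt = (1.0456, 0.7954, 0.8933)
Hamilton product q⊗(0,ω) = (-0.0666269, -1.4796496, 0.8181288, 0.3960579)
q' = normalize(q + ½dt·q⊗(0,ω)) = (-0.1663, -0.1873, -0.5802, 0.7750)

p' = (0.8600, -2.5000, -0.3480)
q' = (-0.1663, -0.1873, -0.5802, 0.7750)
v' = (-0.5300, -0.0080, 1.9080)
ω' = (1.0456, 0.7954, 0.8933)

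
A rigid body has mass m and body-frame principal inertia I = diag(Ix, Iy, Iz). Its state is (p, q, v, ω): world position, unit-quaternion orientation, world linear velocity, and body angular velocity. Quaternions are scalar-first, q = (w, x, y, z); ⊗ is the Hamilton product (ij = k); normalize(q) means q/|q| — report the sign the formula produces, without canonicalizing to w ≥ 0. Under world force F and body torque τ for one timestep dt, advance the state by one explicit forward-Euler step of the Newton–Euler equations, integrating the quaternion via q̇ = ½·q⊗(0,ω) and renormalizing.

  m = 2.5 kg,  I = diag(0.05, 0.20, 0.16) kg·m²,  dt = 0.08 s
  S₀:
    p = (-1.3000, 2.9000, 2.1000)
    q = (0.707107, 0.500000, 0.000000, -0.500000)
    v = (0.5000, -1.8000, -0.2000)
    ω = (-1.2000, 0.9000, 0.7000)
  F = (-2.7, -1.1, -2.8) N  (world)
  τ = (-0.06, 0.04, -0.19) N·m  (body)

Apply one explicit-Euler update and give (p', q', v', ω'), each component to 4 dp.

p' = (-1.2600, 2.7560, 2.0840)
q' = (0.7435, 0.4830, 0.0354, -0.4612)
v' = (0.4136, -1.8352, -0.2896)
ω' = (-1.2557, 0.8790, 0.6860)

linear accel F/m = (-1.0800, -0.4400, -1.1200)
new position p' = (-1.2600, 2.7560, 2.0840)
new velocity v' = (0.4136, -1.8352, -0.2896)
α = I⁻¹(τ − ω×Iω) = (-0.6960, -0.2620, -0.1750)
ω' = ω + α·dt = (-1.2557, 0.8790, 0.6860)
2q̇ = q⊗(0,ω) = (0.9500000, -0.3985284, 0.8863963, 0.9449749)
updated quaternion q' = (0.7435, 0.4830, 0.0354, -0.4612)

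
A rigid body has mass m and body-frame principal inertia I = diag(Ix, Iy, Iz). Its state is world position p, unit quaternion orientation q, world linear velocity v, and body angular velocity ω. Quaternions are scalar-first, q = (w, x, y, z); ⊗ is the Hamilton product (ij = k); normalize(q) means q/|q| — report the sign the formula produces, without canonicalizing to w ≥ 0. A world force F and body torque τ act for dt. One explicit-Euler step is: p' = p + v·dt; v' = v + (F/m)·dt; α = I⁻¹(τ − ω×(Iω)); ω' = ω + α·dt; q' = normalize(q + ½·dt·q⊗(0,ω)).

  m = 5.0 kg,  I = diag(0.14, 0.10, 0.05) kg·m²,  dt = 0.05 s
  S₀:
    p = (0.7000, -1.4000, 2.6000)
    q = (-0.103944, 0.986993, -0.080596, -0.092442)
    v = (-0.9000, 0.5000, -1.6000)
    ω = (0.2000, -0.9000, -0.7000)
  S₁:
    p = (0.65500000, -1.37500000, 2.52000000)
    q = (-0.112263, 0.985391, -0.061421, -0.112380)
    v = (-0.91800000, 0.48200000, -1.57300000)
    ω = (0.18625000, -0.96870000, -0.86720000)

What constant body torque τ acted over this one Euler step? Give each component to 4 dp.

ω₁ − ω₀ = (-0.01375000, -0.06870000, -0.16720000)
applied torque τ = (-0.0700, -0.1500, -0.1600)

τ = (-0.0700, -0.1500, -0.1600)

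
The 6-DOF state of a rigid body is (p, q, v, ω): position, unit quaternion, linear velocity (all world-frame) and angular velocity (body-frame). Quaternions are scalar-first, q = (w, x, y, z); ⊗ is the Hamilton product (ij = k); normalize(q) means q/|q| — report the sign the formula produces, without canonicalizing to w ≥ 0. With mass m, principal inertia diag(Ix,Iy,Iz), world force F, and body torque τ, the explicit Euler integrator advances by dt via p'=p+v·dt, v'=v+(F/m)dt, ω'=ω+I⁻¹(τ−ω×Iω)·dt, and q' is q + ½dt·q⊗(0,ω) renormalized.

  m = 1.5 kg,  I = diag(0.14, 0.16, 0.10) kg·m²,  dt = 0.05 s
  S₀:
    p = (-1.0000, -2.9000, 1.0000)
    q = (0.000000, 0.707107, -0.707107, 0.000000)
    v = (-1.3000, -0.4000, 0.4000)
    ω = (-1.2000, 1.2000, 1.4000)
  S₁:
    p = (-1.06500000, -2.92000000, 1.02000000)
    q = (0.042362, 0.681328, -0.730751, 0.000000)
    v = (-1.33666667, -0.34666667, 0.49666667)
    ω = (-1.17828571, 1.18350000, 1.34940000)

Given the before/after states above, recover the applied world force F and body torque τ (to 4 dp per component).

F = (-1.1000, 1.6000, 2.9000)
τ = (-0.0400, -0.1200, -0.1300)

ω₁ − ω₀ = (0.02171429, -0.01650000, -0.05060000)
I·α + gyro = (-0.0400, -0.1200, -0.1300)
v₁ − v₀ = (-0.03666667, 0.05333333, 0.09666667)
F = m·Δv/dt = (-1.1000, 1.6000, 2.9000)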